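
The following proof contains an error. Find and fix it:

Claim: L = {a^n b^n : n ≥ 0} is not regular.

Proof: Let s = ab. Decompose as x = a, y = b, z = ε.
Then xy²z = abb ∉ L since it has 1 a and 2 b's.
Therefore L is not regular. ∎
Error: The string s = ab might be shorter than the pumping length p.

Correction: Choose s = a^p b^p to ensure |s| ≥ p. Also, the decomposition is wrong: with |xy| ≤ p, y cannot include b's when s starts with p a's.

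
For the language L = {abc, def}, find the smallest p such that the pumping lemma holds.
p = 4

For a finite language L, the pumping lemma holds vacuously if p > max|s| for s ∈ L.

The longest string in L = {abc, def} has length 3.
If p = 4, then no string s ∈ L has |s| ≥ p, so the condition is vacuously true.

The minimum pumping length is p = 4.

Why no smaller p works: for any p ≤ 3, the longest string s ∈ L has |s| = 3 ≥ p, so it would
have to be pumpable; but pumping up (i = 2, 3, ...) produces ever longer strings, which cannot all lie in the
finite language L. So the pumping property fails for every p ≤ 3.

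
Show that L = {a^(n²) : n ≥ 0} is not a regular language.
Assume for contradiction that L is regular, and let p ≥ 1 be the pumping length given by the pumping lemma.
Choose s = a^(p²). Then s ∈ L and |s| = p² ≥ p.
By the pumping lemma, s = xyz for some x, y, z with |xy| ≤ p, |y| ≥ 1, and xy^i z ∈ L for every i ≥ 0.
Here y = a^k for some k with 1 ≤ k ≤ |xy| ≤ p.

Take i = 2: |xy²z| = p² + k.
Now p² < p² + k ≤ p² + p < p² + 2p + 1 = (p + 1)².
So |xy²z| lies strictly between the consecutive squares p² and (p + 1)², hence is not a perfect square, and xy²z ∉ L.

This contradicts the pumping lemma, which requires xy^i z ∈ L for all i ≥ 0.
Hence L = {a^(n²) : n ≥ 0} is not regular. ∎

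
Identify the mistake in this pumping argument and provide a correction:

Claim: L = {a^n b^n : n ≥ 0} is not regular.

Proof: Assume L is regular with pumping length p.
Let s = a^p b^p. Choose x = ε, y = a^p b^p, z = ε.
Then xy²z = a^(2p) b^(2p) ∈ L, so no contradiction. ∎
Error: The decomposition violates |xy| ≤ p. With y = a^p b^p, |xy| = |y| = 2p > p. (The proof also miscomputes xy²z, which would be a^p b^p a^p b^p rather than a^(2p) b^(2p), and it wrongly treats one harmless decomposition as settling the matter — the prover does not get to choose the decomposition.)

Correction: The pumping lemma requires |xy| ≤ p, and the argument must handle every decomposition satisfying |xy| ≤ p, |y| ≥ 1. Since s starts with p a's, any such y consists only of a's, say y = a^k with k ≥ 1. Then xy²z = a^(p+k) b^p has unequal numbers of a's and b's, so xy²z ∉ L — the required contradiction.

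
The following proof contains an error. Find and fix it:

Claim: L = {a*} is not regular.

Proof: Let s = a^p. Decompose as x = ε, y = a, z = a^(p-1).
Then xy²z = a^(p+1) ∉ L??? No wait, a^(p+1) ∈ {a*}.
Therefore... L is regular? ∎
Error: The proof attempts to show a*  is not regular, but a* IS regular!

Correction: a* is a regular language (recognized by a simple DFA with one accepting state and self-loop on 'a'). The pumping lemma can only prove non-regularity, not regularity. For regular languages, pumping always works.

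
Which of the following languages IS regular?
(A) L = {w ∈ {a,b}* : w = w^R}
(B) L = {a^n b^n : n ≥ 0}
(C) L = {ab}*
(C) {ab}*

(C) L = {ab}* is regular.

This can be recognized by a finite automaton (DFA/NFA).
Regular expressions like {ab}* define regular languages.

The other choices are not regular:
- {w ∈ {a,b}* : w = w^R}: After pumping, the string is no longer symmetric
- {a^n b^n : n ≥ 0}: After pumping, the number of a's and b's become unequal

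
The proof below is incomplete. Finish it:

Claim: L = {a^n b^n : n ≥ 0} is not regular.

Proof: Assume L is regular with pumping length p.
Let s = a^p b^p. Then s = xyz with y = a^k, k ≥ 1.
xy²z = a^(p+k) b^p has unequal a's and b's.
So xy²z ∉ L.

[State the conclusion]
This contradicts the pumping lemma for regular languages,
which guarantees xy^i z ∈ L for all i ≥ 0.

Since our assumption that L is regular leads to a contradiction,
we conclude that L = {a^n b^n : n ≥ 0} is NOT regular. ∎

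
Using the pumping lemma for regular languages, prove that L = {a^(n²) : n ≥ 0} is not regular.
Assume for contradiction that L is regular, and let p ≥ 1 be the pumping length given by the pumping lemma.
Choose s = a^(p²). Then s ∈ L and |s| = p² ≥ p.
By the pumping lemma, s = xyz for some x, y, z with |xy| ≤ p, |y| ≥ 1, and xy^i z ∈ L for every i ≥ 0.
Here y = a^k for some k with 1 ≤ k ≤ |xy| ≤ p.

Take i = 2: |xy²z| = p² + k.
Now p² < p² + k ≤ p² + p < p² + 2p + 1 = (p + 1)².
So |xy²z| lies strictly between the consecutive squares p² and (p + 1)², hence is not a perfect square, and xy²z ∉ L.

This contradicts the pumping lemma, which requires xy^i z ∈ L for all i ≥ 0.
Hence L = {a^(n²) : n ≥ 0} is not regular. ∎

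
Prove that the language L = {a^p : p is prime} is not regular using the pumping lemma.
Assume for contradiction that L is regular, and let p ≥ 1 be the pumping length given by the pumping lemma.
Choose a prime q with q ≥ p (one exists because there are infinitely many primes) and let s = a^q. Then s ∈ L and |s| = q ≥ p.
By the pumping lemma, s = xyz for some x, y, z with |xy| ≤ p, |y| ≥ 1, and xy^i z ∈ L for every i ≥ 0.
Here y = a^k for some k with 1 ≤ k ≤ p, and xy^i z = a^(q + (i − 1)k) for every i ≥ 0.

Take i = q + 1: |xy^(q+1) z| = q + qk = q(k + 1).
Both factors satisfy q ≥ 2 and k + 1 ≥ 2, so q(k + 1) is composite, and xy^(q+1) z ∉ L.

This contradicts the pumping lemma, which requires xy^i z ∈ L for all i ≥ 0.
Hence L = {a^p : p is prime} is not regular. ∎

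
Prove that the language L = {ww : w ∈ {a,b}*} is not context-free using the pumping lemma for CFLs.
Assume for contradiction that L is context-free, and let p ≥ 1 be the pumping length given by the pumping lemma for CFLs.
Choose s = a^p b^p a^p b^p. Then s ∈ L (take w = a^p b^p) and |s| = 4p ≥ p.
By the CFL pumping lemma, s = uvxyz for some u, v, x, y, z with |vxy| ≤ p, |vy| ≥ 1, and uv^i xy^i z ∈ L for every i ≥ 0.

Write s as four blocks A₁ B₁ A₂ B₂ with A₁ = A₂ = a^p and B₁ = B₂ = b^p. Since |vxy| ≤ p, the window vxy lies inside at most two adjacent blocks. Take i = 0 and let t = uxz, so |t| = 4p − |vy| with 1 ≤ |vy| ≤ p. If |t| is odd, t ∉ L immediately, so assume |vy| is even (hence |vy| ≥ 2) and |t|/2 = 2p − |vy|/2, which satisfies p ≤ |t|/2 ≤ 2p − 1.

Case 1 (vxy inside A₁B₁): t = a^(p−j) b^(p−l) a^p b^p with j + l = |vy|. The second half of t has length < 2p, so it is a suffix of the trailing a^p b^p and ends in b; the first half is a^(p−j) b^(p−l) a^((j+l)/2), which ends in a because (j+l)/2 ≥ 1. The halves differ, so t ∉ L.

Case 2 (vxy inside B₁A₂, straddling the middle): t = a^p b^(p−j) a^(p−l) b^p with j + l = |vy|. If t = ww, then w is a prefix of t of length ≥ p, so w begins with a^p; and w is a suffix of t of length ≥ p, so w ends with b^p. That forces |w| ≥ 2p, contradicting |w| = |t|/2 ≤ 2p − 1. So t ∉ L.

Case 3 (vxy inside A₂B₂): t = a^p b^p a^(p−j) b^(p−l) with j + l = |vy|. The first half of t is a prefix of a^p b^p, so it begins with a; the second half is b^((j+l)/2) a^(p−j) b^(p−l), which begins with b. The halves differ, so t ∉ L.

In every case uv⁰xy⁰z = uxz ∉ L.

This contradicts the CFL pumping lemma, which requires uv^i xy^i z ∈ L for all i ≥ 0.
Hence L = {ww : w ∈ {a,b}*} is not context-free. ∎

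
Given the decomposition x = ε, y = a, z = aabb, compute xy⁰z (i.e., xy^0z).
aabb

Given x = '', y = 'a', z = 'aabb' and i = 0:

xy^0z = x + y·y·...·y (0 times) + z
       = '' + 'a'^0 + 'aabb'
       = '' + '' + 'aabb'
       = 'aabb'

The pumped string is 'aabb' with length 4.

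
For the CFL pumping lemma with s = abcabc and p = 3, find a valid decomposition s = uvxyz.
u='ab', v='c', x='a', y='b', z='c'

For s = abcabc with pumping length p = 3:

One valid decomposition:
- u = 'ab'
- v = 'c'
- x = 'a'
- y = 'b'
- z = 'c'

Verification:
- uvxyz = 'ab' + 'c' + 'a' + 'b' + 'c' = abcabc ✓
- |vxy| = |'cab'| = 3 ≤ 3 ✓
- |vy| = |'cb'| = 2 > 0 ✓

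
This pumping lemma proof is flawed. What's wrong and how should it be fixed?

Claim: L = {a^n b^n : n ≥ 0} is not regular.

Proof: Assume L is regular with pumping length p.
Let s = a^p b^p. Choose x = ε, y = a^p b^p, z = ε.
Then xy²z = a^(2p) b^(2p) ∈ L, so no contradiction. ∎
Error: The decomposition violates |xy| ≤ p. With y = a^p b^p, |xy| = |y| = 2p > p. (The proof also miscomputes xy²z, which would be a^p b^p a^p b^p rather than a^(2p) b^(2p), and it wrongly treats one harmless decomposition as settling the matter — the prover does not get to choose the decomposition.)

Correction: The pumping lemma requires |xy| ≤ p, and the argument must handle every decomposition satisfying |xy| ≤ p, |y| ≥ 1. Since s starts with p a's, any such y consists only of a's, say y = a^k with k ≥ 1. Then xy²z = a^(p+k) b^p has unequal numbers of a's and b's, so xy²z ∉ L — the required contradiction.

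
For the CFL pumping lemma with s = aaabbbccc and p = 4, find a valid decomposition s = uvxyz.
u='aa', v='a', x='bb', y='b', z='ccc'

For s = aaabbbccc with pumping length p = 4:

One valid decomposition:
- u = 'aa'
- v = 'a'
- x = 'bb'
- y = 'b'
- z = 'ccc'

Verification:
- uvxyz = 'aa' + 'a' + 'bb' + 'b' + 'ccc' = aaabbbccc ✓
- |vxy| = |'abbb'| = 4 ≤ 4 ✓
- |vy| = |'ab'| = 2 > 0 ✓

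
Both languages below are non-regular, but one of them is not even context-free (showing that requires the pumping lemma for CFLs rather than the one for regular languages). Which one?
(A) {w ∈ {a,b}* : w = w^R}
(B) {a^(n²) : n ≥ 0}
(B) {a^(n²) : n ≥ 0}

(B) {a^(n²) : n ≥ 0} requires the CFL pumping lemma.

- {w ∈ {a,b}* : w = w^R} is context-free (but not regular)
  • Can be shown non-regular with the regular pumping lemma
  • After pumping, the string is no longer symmetric

- {a^(n²) : n ≥ 0} is NOT context-free
  • Requires the CFL pumping lemma to prove
  • Gaps between squares grow unboundedly

The CFL pumping lemma is "stronger" in that it can prove non-membership
in the larger class of context-free languages.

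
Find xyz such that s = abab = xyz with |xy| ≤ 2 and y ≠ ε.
x = 'a', y = 'b', z = 'ab'

For s = abab and p = 2, one valid decomposition is:
- x = 'a' (length 1)
- y = 'b' (length 1)
- z = 'ab' (length 2)

Verification:
- xyz = 'a' + 'b' + 'ab' = abab ✓
- |xy| = 2 ≤ 2 ✓
- |y| = 1 > 0 ✓

All pumping lemma constraints are satisfied.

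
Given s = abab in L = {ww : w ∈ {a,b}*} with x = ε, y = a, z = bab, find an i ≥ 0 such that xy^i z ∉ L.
i = 0

xy⁰z = ε · ε · bab = bab; bab has odd length 3, so it cannot be written as ww and is not in L.
(Other choices also work, e.g. i = 2, 3; only i = 1 is guaranteed to stay in L since xy¹z = s.)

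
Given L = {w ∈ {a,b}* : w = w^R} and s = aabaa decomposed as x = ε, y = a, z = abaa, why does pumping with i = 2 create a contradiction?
xy²z = aaabaa ∉ L

Pumping with i = 2 replaces y = a by y² = aa:
- Original: s = xyz = aabaa; aabaa reversed is aabaa, the same string, so it is a palindrome and is in L
- Pumped: xy²z = ε · aa · abaa = aaabaa
- aaabaa reversed is aabaaa ≠ aaabaa, so it is not a palindrome and is not in L

The pumping lemma would require xy²z ∈ L, so this decomposition yields a contradiction.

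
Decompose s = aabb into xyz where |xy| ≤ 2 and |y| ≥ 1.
x = '', y = 'a', z = 'abb'

For s = aabb and p = 2, one valid decomposition is:
- x = '' (length 0)
- y = 'a' (length 1)
- z = 'abb' (length 3)

Verification:
- xyz = '' + 'a' + 'abb' = aabb ✓
- |xy| = 1 ≤ 2 ✓
- |y| = 1 > 0 ✓

All pumping lemma constraints are satisfied.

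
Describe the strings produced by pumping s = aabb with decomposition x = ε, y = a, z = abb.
{xy^i z : i ≥ 0} = {a^(i+1) b^2 : i ≥ 0} = {abb, aabb, aaabb, ...}

With x = ε, y = a, z = abb: Starting with aabb and pumping the first 'a' (z = abb keeps the second 'a'), we get strings with i+1 a's followed by 2 b's for i = 0, 1, 2, ...; note bb is not produced because z always contributes one a.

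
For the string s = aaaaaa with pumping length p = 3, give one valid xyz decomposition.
x = 'a', y = 'a', z = 'aaaa'

For s = aaaaaa and p = 3, one valid decomposition is:
- x = 'a' (length 1)
- y = 'a' (length 1)
- z = 'aaaa' (length 4)

Verification:
- xyz = 'a' + 'a' + 'aaaa' = aaaaaa ✓
- |xy| = 2 ≤ 3 ✓
- |y| = 1 > 0 ✓

All pumping lemma constraints are satisfied.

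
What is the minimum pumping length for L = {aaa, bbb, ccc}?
p = 4

For a finite language L, the pumping lemma holds vacuously if p > max|s| for s ∈ L.

The longest string in L = {aaa, bbb, ccc} has length 3.
If p = 4, then no string s ∈ L has |s| ≥ p, so the condition is vacuously true.

The minimum pumping length is p = 4.

Why no smaller p works: for any p ≤ 3, the longest string s ∈ L has |s| = 3 ≥ p, so it would
have to be pumpable; but pumping up (i = 2, 3, ...) produces ever longer strings, which cannot all lie in the
finite language L. So the pumping property fails for every p ≤ 3.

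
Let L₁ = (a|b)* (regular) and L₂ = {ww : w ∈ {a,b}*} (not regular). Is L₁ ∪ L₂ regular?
Yes — L₁ ∪ L₂ is regular.

{ww} ⊆ (a|b)*, so L₁ ∪ L₂ = (a|b)*, which is regular.

Note that the bare facts "L₁ regular, L₂ non-regular" do not settle the question by themselves: the closure of regular languages under ∪, ∩, complement and difference applies only when BOTH operands are regular. With a non-regular operand the result can come out regular or non-regular depending on the specific languages, so one has to work out L₁ ∪ L₂ for this particular pair, as above.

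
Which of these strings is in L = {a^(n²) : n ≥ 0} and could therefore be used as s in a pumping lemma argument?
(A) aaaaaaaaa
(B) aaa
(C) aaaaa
(A) aaaaaaaaa

The pumping lemma is applied to a string s that lies in L, so first check membership of each option:
- (A) aaaaaaaaa has length 9 = 3², a perfect square, so it is in L ✓
- (B) aaa has length 3, strictly between 1² = 1 and 2² = 4, so it is not in L ✗
- (C) aaaaa has length 5, strictly between 2² = 4 and 3² = 9, so it is not in L ✗

Only (A) aaaaaaaaa is in L, so it is the only candidate that could play the role of s.
(In a complete proof one picks s in terms of the pumping length p so that |s| ≥ p is guaranteed; a fixed string like aaaaaaaaa illustrates the shape of such an s.)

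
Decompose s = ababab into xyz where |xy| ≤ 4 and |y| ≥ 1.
x = 'a', y = 'bab', z = 'ab'

For s = ababab and p = 4, one valid decomposition is:
- x = 'a' (length 1)
- y = 'bab' (length 3)
- z = 'ab' (length 2)

Verification:
- xyz = 'a' + 'bab' + 'ab' = ababab ✓
- |xy| = 4 ≤ 4 ✓
- |y| = 3 > 0 ✓

All pumping lemma constraints are satisfied.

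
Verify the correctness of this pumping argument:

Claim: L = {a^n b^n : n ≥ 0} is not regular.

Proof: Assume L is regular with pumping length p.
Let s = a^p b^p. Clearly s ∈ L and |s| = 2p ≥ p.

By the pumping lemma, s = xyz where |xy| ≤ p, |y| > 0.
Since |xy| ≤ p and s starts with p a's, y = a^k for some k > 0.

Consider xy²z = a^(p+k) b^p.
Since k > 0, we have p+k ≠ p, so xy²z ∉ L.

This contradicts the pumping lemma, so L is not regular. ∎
The proof is correct.

This proof is valid because:
1. The string s = a^p b^p is correctly in L
2. The decomposition analysis is correct: y must consist only of a's
3. The contradiction is valid: pumping increases a's but not b's
4. The conclusion follows logically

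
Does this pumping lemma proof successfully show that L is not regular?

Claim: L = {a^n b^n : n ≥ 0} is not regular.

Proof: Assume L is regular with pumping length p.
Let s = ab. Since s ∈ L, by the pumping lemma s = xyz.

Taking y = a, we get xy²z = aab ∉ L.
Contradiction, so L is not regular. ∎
The proof is INCORRECT.

Error: The string s = ab may be shorter than p.
The pumping lemma only applies to strings with |s| ≥ p, and p is not under our control.
We must choose s in terms of p, e.g. s = a^p b^p, to ensure |s| ≥ p.
(The proof also fixes one particular y; a valid argument must handle every decomposition with |xy| ≤ p and |y| ≥ 1 — for s = a^p b^p this forces y = a^k, and then xy²z = a^(p+k) b^p ∉ L.)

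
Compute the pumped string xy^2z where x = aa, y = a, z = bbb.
aaaabbb

Given x = 'aa', y = 'a', z = 'bbb' and i = 2:

xy^2z = x + y·y·...·y (2 times) + z
       = 'aa' + 'a'^2 + 'bbb'
       = 'aa' + 'aa' + 'bbb'
       = 'aaaabbb'

The pumped string is 'aaaabbb' with length 7.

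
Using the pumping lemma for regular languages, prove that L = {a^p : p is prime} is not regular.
Assume for contradiction that L is regular, and let p ≥ 1 be the pumping length given by the pumping lemma.
Choose a prime q with q ≥ p (one exists because there are infinitely many primes) and let s = a^q. Then s ∈ L and |s| = q ≥ p.
By the pumping lemma, s = xyz for some x, y, z with |xy| ≤ p, |y| ≥ 1, and xy^i z ∈ L for every i ≥ 0.
Here y = a^k for some k with 1 ≤ k ≤ p, and xy^i z = a^(q + (i − 1)k) for every i ≥ 0.

Take i = q + 1: |xy^(q+1) z| = q + qk = q(k + 1).
Both factors satisfy q ≥ 2 and k + 1 ≥ 2, so q(k + 1) is composite, and xy^(q+1) z ∉ L.

This contradicts the pumping lemma, which requires xy^i z ∈ L for all i ≥ 0.
Hence L = {a^p : p is prime} is not regular. ∎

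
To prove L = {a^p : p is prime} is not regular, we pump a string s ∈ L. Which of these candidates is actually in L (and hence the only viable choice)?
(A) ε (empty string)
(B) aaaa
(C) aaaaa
(C) aaaaa

The pumping lemma is applied to a string s that lies in L, so first check membership of each option:
- (A) ε has length 0, which is not prime, so it is not in L ✗
- (B) aaaa has length 4 = 2 × 2, which is not prime, so it is not in L ✗
- (C) aaaaa has length 5, which is prime, so it is in L ✓

Only (C) aaaaa is in L, so it is the only candidate that could play the role of s.
(In a complete proof one picks s in terms of the pumping length p so that |s| ≥ p is guaranteed; a fixed string like aaaaa illustrates the shape of such an s.)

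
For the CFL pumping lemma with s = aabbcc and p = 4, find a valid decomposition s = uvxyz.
u='a', v='a', x='bb', y='c', z='c'

For s = aabbcc with pumping length p = 4:

One valid decomposition:
- u = 'a'
- v = 'a'
- x = 'bb'
- y = 'c'
- z = 'c'

Verification:
- uvxyz = 'a' + 'a' + 'bb' + 'c' + 'c' = aabbcc ✓
- |vxy| = |'abbc'| = 4 ≤ 4 ✓
- |vy| = |'ac'| = 2 > 0 ✓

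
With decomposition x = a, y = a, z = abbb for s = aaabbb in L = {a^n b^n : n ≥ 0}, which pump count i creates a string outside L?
i = 2

xy²z = a · aa · abbb = aaaabbb; aaaabbb has 4 a's and 3 b's; 4 ≠ 3, so it is not in L.
(Other choices also work, e.g. i = 0, 3; only i = 1 is guaranteed to stay in L since xy¹z = s.)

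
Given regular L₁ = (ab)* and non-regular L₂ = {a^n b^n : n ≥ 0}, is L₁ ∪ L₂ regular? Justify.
No — L₁ ∪ L₂ is not regular.

Let U = (ab)* ∪ {a^n b^n}. If U were regular, then U ∩ aa*bb* would be regular (closure under intersection with a regular language). But (ab)* ∩ aa*bb* = {ab} and {a^n b^n} ∩ aa*bb* = {a^n b^n : n ≥ 1}, so U ∩ aa*bb* = {a^n b^n : n ≥ 1}, which is not regular. Hence U is not regular.

Note that the bare facts "L₁ regular, L₂ non-regular" do not settle the question by themselves: the closure of regular languages under ∪, ∩, complement and difference applies only when BOTH operands are regular. With a non-regular operand the result can come out regular or non-regular depending on the specific languages, so one has to work out L₁ ∪ L₂ for this particular pair, as above.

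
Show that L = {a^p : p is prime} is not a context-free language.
Assume for contradiction that L is context-free, and let p ≥ 1 be the pumping length given by the pumping lemma for CFLs.
Choose a prime q with q ≥ p and let s = a^q. Then s ∈ L and |s| = q ≥ p.
By the CFL pumping lemma, s = uvxyz for some u, v, x, y, z with |vxy| ≤ p, |vy| ≥ 1, and uv^i xy^i z ∈ L for every i ≥ 0.
All symbols are a's, so only lengths matter: let k = |vy|, with 1 ≤ k ≤ p. Then |uv^i xy^i z| = q + (i − 1)k.

Take i = q + 1: the length is q + qk = q(k + 1).
Both factors satisfy q ≥ 2 and k + 1 ≥ 2, so q(k + 1) is composite and uv^(q+1) xy^(q+1) z ∉ L.

This contradicts the CFL pumping lemma, which requires uv^i xy^i z ∈ L for all i ≥ 0.
Hence L = {a^p : p is prime} is not context-free. ∎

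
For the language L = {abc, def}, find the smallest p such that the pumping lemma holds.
p = 4

For a finite language L, the pumping lemma holds vacuously if p > max|s| for s ∈ L.

The longest string in L = {abc, def} has length 3.
If p = 4, then no string s ∈ L has |s| ≥ p, so the condition is vacuously true.

The minimum pumping length is p = 4.

Why no smaller p works: for any p ≤ 3, the longest string s ∈ L has |s| = 3 ≥ p, so it would
have to be pumpable; but pumping up (i = 2, 3, ...) produces ever longer strings, which cannot all lie in the
finite language L. So the pumping property fails for every p ≤ 3.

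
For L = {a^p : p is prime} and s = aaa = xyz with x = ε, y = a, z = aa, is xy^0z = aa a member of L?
Yes

xy⁰z = ε · ε · aa = aa.
aa has length 2, which is prime, so it is in L.
(A single pumped string landing in L is not a contradiction by itself; a non-regularity proof needs some i for which xy^i z ∉ L, for every admissible decomposition.)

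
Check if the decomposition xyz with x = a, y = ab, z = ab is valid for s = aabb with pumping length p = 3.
Violated: xyz = s

The decomposition x = a, y = ab, z = ab for s = aabb with p = 3
violates the constraint: xyz = s

xyz = 'a' + 'ab' + 'ab' = 'aabab' ≠ 'aabb' = s. The decomposition doesn't reconstruct s.

Pumping lemma constraints:
1. xyz = s (decomposition is valid)
2. |xy| ≤ p
3. |y| > 0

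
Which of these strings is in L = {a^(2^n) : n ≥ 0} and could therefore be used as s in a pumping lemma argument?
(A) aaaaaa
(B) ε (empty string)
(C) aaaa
(C) aaaa

The pumping lemma is applied to a string s that lies in L, so first check membership of each option:
- (A) aaaaaa has length 6, strictly between 2^2 = 4 and 2^3 = 8, so it is not in L ✗
- (B) ε has length 0, which is not a power of 2, so it is not in L ✗
- (C) aaaa has length 4 = 2^2, so it is in L ✓

Only (C) aaaa is in L, so it is the only candidate that could play the role of s.
(In a complete proof one picks s in terms of the pumping length p so that |s| ≥ p is guaranteed; a fixed string like aaaa illustrates the shape of such an s.)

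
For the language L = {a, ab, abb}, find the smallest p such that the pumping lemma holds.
p = 4

For a finite language L, the pumping lemma holds vacuously if p > max|s| for s ∈ L.

The longest string in L = {a, ab, abb} has length 3.
If p = 4, then no string s ∈ L has |s| ≥ p, so the condition is vacuously true.

The minimum pumping length is p = 4.

Why no smaller p works: for any p ≤ 3, the longest string s ∈ L has |s| = 3 ≥ p, so it would
have to be pumpable; but pumping up (i = 2, 3, ...) produces ever longer strings, which cannot all lie in the
finite language L. So the pumping property fails for every p ≤ 3.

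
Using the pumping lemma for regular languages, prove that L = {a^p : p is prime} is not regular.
Assume for contradiction that L is regular, and let p ≥ 1 be the pumping length given by the pumping lemma.
Choose a prime q with q ≥ p (one exists because there are infinitely many primes) and let s = a^q. Then s ∈ L and |s| = q ≥ p.
By the pumping lemma, s = xyz for some x, y, z with |xy| ≤ p, |y| ≥ 1, and xy^i z ∈ L for every i ≥ 0.
Here y = a^k for some k with 1 ≤ k ≤ p, and xy^i z = a^(q + (i − 1)k) for every i ≥ 0.

Take i = q + 1: |xy^(q+1) z| = q + qk = q(k + 1).
Both factors satisfy q ≥ 2 and k + 1 ≥ 2, so q(k + 1) is composite, and xy^(q+1) z ∉ L.

This contradicts the pumping lemma, which requires xy^i z ∈ L for all i ≥ 0.
Hence L = {a^p : p is prime} is not regular. ∎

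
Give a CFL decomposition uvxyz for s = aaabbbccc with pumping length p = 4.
u='aa', v='a', x='bb', y='b', z='ccc'

For s = aaabbbccc with pumping length p = 4:

One valid decomposition:
- u = 'aa'
- v = 'a'
- x = 'bb'
- y = 'b'
- z = 'ccc'

Verification:
- uvxyz = 'aa' + 'a' + 'bb' + 'b' + 'ccc' = aaabbbccc ✓
- |vxy| = |'abbb'| = 4 ≤ 4 ✓
- |vy| = |'ab'| = 2 > 0 ✓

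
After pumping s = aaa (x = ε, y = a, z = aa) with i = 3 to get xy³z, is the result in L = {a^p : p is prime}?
Yes

xy³z = ε · aaa · aa = aaaaa.
aaaaa has length 5, which is prime, so it is in L.
(A single pumped string landing in L is not a contradiction by itself; a non-regularity proof needs some i for which xy^i z ∉ L, for every admissible decomposition.)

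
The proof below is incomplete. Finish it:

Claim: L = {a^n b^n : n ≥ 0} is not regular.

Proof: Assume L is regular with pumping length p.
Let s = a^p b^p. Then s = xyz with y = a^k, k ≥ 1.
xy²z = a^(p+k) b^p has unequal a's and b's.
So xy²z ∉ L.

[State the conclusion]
This contradicts the pumping lemma for regular languages,
which guarantees xy^i z ∈ L for all i ≥ 0.

Since our assumption that L is regular leads to a contradiction,
we conclude that L = {a^n b^n : n ≥ 0} is NOT regular. ∎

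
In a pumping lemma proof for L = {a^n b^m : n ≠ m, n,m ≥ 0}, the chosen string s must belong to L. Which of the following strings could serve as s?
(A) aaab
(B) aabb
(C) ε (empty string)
(A) aaab

The pumping lemma is applied to a string s that lies in L, so first check membership of each option:
- (A) aaab = a^3 b^1 with 3 ≠ 1, so it is in L ✓
- (B) aabb = a^2 b^2 has n = m = 2, so it is not in L ✗
- (C) ε = a^0 b^0 has n = m = 0, so it is not in L ✗

Only (A) aaab is in L, so it is the only candidate that could play the role of s.
(In a complete proof one picks s in terms of the pumping length p so that |s| ≥ p is guaranteed; a fixed string like aaab illustrates the shape of such an s.)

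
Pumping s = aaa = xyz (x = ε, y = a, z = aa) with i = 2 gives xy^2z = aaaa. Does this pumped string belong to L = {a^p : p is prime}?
No

xy²z = ε · aa · aa = aaaa.
aaaa has length 4 = 2 × 2, which is not prime, so it is not in L.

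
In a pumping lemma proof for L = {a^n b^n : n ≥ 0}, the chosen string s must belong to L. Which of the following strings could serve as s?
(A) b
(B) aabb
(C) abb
(B) aabb

The pumping lemma is applied to a string s that lies in L, so first check membership of each option:
- (A) b has 0 a's and 1 b's; 0 ≠ 1, so it is not in L ✗
- (B) aabb = a^2 b^2 has equal counts (2 = 2), so it is in L ✓
- (C) abb has 1 a's and 2 b's; 1 ≠ 2, so it is not in L ✗

Only (B) aabb is in L, so it is the only candidate that could play the role of s.
(In a complete proof one picks s in terms of the pumping length p so that |s| ≥ p is guaranteed; a fixed string like aabb illustrates the shape of such an s.)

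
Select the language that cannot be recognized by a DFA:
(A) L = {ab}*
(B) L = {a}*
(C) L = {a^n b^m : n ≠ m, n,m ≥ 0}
(C) {a^n b^m : n ≠ m, n,m ≥ 0}

(C) L = {a^n b^m : n ≠ m, n,m ≥ 0} is NOT regular.

The pumping lemma can be used to prove this:
After pumping a's, we can make n = m

The other languages are regular because they can be recognized by finite automata.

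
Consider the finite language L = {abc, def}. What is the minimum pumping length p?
p = 4

For a finite language L, the pumping lemma holds vacuously if p > max|s| for s ∈ L.

The longest string in L = {abc, def} has length 3.
If p = 4, then no string s ∈ L has |s| ≥ p, so the condition is vacuously true.

The minimum pumping length is p = 4.

Why no smaller p works: for any p ≤ 3, the longest string s ∈ L has |s| = 3 ≥ p, so it would
have to be pumpable; but pumping up (i = 2, 3, ...) produces ever longer strings, which cannot all lie in the
finite language L. So the pumping property fails for every p ≤ 3.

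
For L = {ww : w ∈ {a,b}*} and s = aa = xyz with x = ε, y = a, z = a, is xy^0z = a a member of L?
No

xy⁰z = ε · ε · a = a.
a has odd length 1, so it cannot be written as ww and is not in L.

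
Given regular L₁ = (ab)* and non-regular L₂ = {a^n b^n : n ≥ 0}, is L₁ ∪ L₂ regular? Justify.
No — L₁ ∪ L₂ is not regular.

Let U = (ab)* ∪ {a^n b^n}. If U were regular, then U ∩ aa*bb* would be regular (closure under intersection with a regular language). But (ab)* ∩ aa*bb* = {ab} and {a^n b^n} ∩ aa*bb* = {a^n b^n : n ≥ 1}, so U ∩ aa*bb* = {a^n b^n : n ≥ 1}, which is not regular. Hence U is not regular.

Note that the bare facts "L₁ regular, L₂ non-regular" do not settle the question by themselves: the closure of regular languages under ∪, ∩, complement and difference applies only when BOTH operands are regular. With a non-regular operand the result can come out regular or non-regular depending on the specific languages, so one has to work out L₁ ∪ L₂ for this particular pair, as above.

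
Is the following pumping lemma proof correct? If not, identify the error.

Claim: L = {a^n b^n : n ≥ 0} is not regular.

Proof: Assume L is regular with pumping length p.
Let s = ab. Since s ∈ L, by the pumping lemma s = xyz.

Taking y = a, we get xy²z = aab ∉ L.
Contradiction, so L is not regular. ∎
The proof is INCORRECT.

Error: The string s = ab may be shorter than p.
The pumping lemma only applies to strings with |s| ≥ p, and p is not under our control.
We must choose s in terms of p, e.g. s = a^p b^p, to ensure |s| ≥ p.
(The proof also fixes one particular y; a valid argument must handle every decomposition with |xy| ≤ p and |y| ≥ 1 — for s = a^p b^p this forces y = a^k, and then xy²z = a^(p+k) b^p ∉ L.)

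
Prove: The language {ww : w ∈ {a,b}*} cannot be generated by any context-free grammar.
Assume for contradiction that L is context-free, and let p ≥ 1 be the pumping length given by the pumping lemma for CFLs.
Choose s = a^p b^p a^p b^p. Then s ∈ L (take w = a^p b^p) and |s| = 4p ≥ p.
By the CFL pumping lemma, s = uvxyz for some u, v, x, y, z with |vxy| ≤ p, |vy| ≥ 1, and uv^i xy^i z ∈ L for every i ≥ 0.

Write s as four blocks A₁ B₁ A₂ B₂ with A₁ = A₂ = a^p and B₁ = B₂ = b^p. Since |vxy| ≤ p, the window vxy lies inside at most two adjacent blocks. Take i = 0 and let t = uxz, so |t| = 4p − |vy| with 1 ≤ |vy| ≤ p. If |t| is odd, t ∉ L immediately, so assume |vy| is even (hence |vy| ≥ 2) and |t|/2 = 2p − |vy|/2, which satisfies p ≤ |t|/2 ≤ 2p − 1.

Case 1 (vxy inside A₁B₁): t = a^(p−j) b^(p−l) a^p b^p with j + l = |vy|. The second half of t has length < 2p, so it is a suffix of the trailing a^p b^p and ends in b; the first half is a^(p−j) b^(p−l) a^((j+l)/2), which ends in a because (j+l)/2 ≥ 1. The halves differ, so t ∉ L.

Case 2 (vxy inside B₁A₂, straddling the middle): t = a^p b^(p−j) a^(p−l) b^p with j + l = |vy|. If t = ww, then w is a prefix of t of length ≥ p, so w begins with a^p; and w is a suffix of t of length ≥ p, so w ends with b^p. That forces |w| ≥ 2p, contradicting |w| = |t|/2 ≤ 2p − 1. So t ∉ L.

Case 3 (vxy inside A₂B₂): t = a^p b^p a^(p−j) b^(p−l) with j + l = |vy|. The first half of t is a prefix of a^p b^p, so it begins with a; the second half is b^((j+l)/2) a^(p−j) b^(p−l), which begins with b. The halves differ, so t ∉ L.

In every case uv⁰xy⁰z = uxz ∉ L.

This contradicts the CFL pumping lemma, which requires uv^i xy^i z ∈ L for all i ≥ 0.
Hence L = {ww : w ∈ {a,b}*} is not context-free. ∎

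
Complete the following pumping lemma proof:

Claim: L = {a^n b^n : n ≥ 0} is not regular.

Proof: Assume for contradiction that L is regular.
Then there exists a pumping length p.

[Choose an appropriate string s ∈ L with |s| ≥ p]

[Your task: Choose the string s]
s = a^p b^p

This string is in L (has equal a's and b's) and has length 2p ≥ p.
Any decomposition xyz with |xy| ≤ p means y consists only of a's,
so pumping will unbalance the counts.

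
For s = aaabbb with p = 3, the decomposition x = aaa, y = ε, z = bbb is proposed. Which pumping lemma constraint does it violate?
Violated: |y| > 0

The decomposition x = aaa, y = ε, z = bbb for s = aaabbb with p = 3
violates the constraint: |y| > 0

|y| = 0, but the pumping lemma requires |y| > 0 (y must be non-empty).

Pumping lemma constraints:
1. xyz = s (decomposition is valid)
2. |xy| ≤ p
3. |y| > 0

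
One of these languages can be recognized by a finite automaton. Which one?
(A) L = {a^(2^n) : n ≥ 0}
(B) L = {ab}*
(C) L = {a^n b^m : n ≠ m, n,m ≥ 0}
(B) {ab}*

(B) L = {ab}* is regular.

This can be recognized by a finite automaton (DFA/NFA).
Regular expressions like {ab}* define regular languages.

The other choices are not regular:
- {a^(2^n) : n ≥ 0}: After pumping, length is no longer a power of 2
- {a^n b^m : n ≠ m, n,m ≥ 0}: After pumping a's, we can make n = m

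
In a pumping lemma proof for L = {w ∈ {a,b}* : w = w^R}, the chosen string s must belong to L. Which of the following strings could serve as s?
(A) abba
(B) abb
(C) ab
(A) abba

The pumping lemma is applied to a string s that lies in L, so first check membership of each option:
- (A) abba reversed is abba, the same string, so it is a palindrome and is in L ✓
- (B) abb reversed is bba ≠ abb, so it is not a palindrome and is not in L ✗
- (C) ab reversed is ba ≠ ab, so it is not a palindrome and is not in L ✗

Only (A) abba is in L, so it is the only candidate that could play the role of s.
(In a complete proof one picks s in terms of the pumping length p so that |s| ≥ p is guaranteed; a fixed string like abba illustrates the shape of such an s.)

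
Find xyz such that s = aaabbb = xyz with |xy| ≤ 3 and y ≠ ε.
x = '', y = 'a', z = 'aabbb'

For s = aaabbb and p = 3, one valid decomposition is:
- x = '' (length 0)
- y = 'a' (length 1)
- z = 'aabbb' (length 5)

Verification:
- xyz = '' + 'a' + 'aabbb' = aaabbb ✓
- |xy| = 1 ≤ 3 ✓
- |y| = 1 > 0 ✓

All pumping lemma constraints are satisfied.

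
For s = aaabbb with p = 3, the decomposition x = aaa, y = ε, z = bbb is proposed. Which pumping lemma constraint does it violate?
Violated: |y| > 0

The decomposition x = aaa, y = ε, z = bbb for s = aaabbb with p = 3
violates the constraint: |y| > 0

|y| = 0, but the pumping lemma requires |y| > 0 (y must be non-empty).

Pumping lemma constraints:
1. xyz = s (decomposition is valid)
2. |xy| ≤ p
3. |y| > 0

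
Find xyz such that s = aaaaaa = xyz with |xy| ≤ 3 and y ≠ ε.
x = 'aa', y = 'a', z = 'aaa'

For s = aaaaaa and p = 3, one valid decomposition is:
- x = 'aa' (length 2)
- y = 'a' (length 1)
- z = 'aaa' (length 3)

Verification:
- xyz = 'aa' + 'a' + 'aaa' = aaaaaa ✓
- |xy| = 3 ≤ 3 ✓
- |y| = 1 > 0 ✓

All pumping lemma constraints are satisfied.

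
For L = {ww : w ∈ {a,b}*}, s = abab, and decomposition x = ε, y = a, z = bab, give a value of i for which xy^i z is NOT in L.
i = 0

xy⁰z = ε · ε · bab = bab; bab has odd length 3, so it cannot be written as ww and is not in L.
(Other choices also work, e.g. i = 2, 3; only i = 1 is guaranteed to stay in L since xy¹z = s.)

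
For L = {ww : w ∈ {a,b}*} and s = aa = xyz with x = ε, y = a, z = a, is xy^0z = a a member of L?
No

xy⁰z = ε · ε · a = a.
a has odd length 1, so it cannot be written as ww and is not in L.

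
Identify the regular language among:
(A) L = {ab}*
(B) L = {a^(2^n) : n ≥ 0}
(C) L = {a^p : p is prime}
(A) {ab}*

(A) L = {ab}* is regular.

This can be recognized by a finite automaton (DFA/NFA).
Regular expressions like {ab}* define regular languages.

The other choices are not regular:
- {a^p : p is prime}: After pumping, the length becomes composite
- {a^(2^n) : n ≥ 0}: After pumping, length is no longer a power of 2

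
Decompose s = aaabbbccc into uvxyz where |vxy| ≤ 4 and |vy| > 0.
u='aa', v='a', x='bb', y='b', z='ccc'

For s = aaabbbccc with pumping length p = 4:

One valid decomposition:
- u = 'aa'
- v = 'a'
- x = 'bb'
- y = 'b'
- z = 'ccc'

Verification:
- uvxyz = 'aa' + 'a' + 'bb' + 'b' + 'ccc' = aaabbbccc ✓
- |vxy| = |'abbb'| = 4 ≤ 4 ✓
- |vy| = |'ab'| = 2 > 0 ✓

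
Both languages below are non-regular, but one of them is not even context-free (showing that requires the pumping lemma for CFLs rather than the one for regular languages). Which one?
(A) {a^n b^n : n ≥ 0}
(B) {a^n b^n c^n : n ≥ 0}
(B) {a^n b^n c^n : n ≥ 0}

(B) {a^n b^n c^n : n ≥ 0} requires the CFL pumping lemma.

- {a^n b^n : n ≥ 0} is context-free (but not regular)
  • Can be shown non-regular with the regular pumping lemma
  • After pumping, the number of a's and b's become unequal

- {a^n b^n c^n : n ≥ 0} is NOT context-free
  • Requires the CFL pumping lemma to prove
  • Cannot maintain three equal counts simultaneously

The CFL pumping lemma is "stronger" in that it can prove non-membership
in the larger class of context-free languages.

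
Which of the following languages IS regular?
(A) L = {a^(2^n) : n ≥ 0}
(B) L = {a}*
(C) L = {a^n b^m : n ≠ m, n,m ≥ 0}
(B) {a}*

(B) L = {a}* is regular.

This can be recognized by a finite automaton (DFA/NFA).
Regular expressions like {a}* define regular languages.

The other choices are not regular:
- {a^(2^n) : n ≥ 0}: After pumping, length is no longer a power of 2
- {a^n b^m : n ≠ m, n,m ≥ 0}: After pumping a's, we can make n = m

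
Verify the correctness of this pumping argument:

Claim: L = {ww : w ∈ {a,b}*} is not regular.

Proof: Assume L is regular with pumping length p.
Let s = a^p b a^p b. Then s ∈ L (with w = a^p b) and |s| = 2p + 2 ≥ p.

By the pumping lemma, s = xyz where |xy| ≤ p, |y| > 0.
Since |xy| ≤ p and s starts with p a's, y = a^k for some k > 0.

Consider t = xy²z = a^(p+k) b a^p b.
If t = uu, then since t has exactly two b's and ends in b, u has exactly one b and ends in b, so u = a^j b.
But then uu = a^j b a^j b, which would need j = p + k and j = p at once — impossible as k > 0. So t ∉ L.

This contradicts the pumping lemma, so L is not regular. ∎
The proof is correct.

This proof is valid because:
1. s = a^p b a^p b is in L and is chosen in terms of p, so |s| ≥ p holds for every p
2. The decomposition analysis is correct: |xy| ≤ p forces y to lie inside the leading a's
3. The contradiction is valid: the argument shows a^(p+k) b a^p b cannot be split into two equal halves
4. The conclusion follows logically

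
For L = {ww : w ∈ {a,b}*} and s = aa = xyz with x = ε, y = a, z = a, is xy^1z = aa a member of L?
Yes

xy¹z = ε · a · a = aa.
aa splits into halves a · a, which are equal, so it is in L (w = a).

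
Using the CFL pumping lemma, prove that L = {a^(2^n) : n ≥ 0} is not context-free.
Assume for contradiction that L is context-free, and let p ≥ 1 be the pumping length given by the pumping lemma for CFLs.
Choose s = a^(2^p). Then s ∈ L and |s| = 2^p ≥ p.
By the CFL pumping lemma, s = uvxyz for some u, v, x, y, z with |vxy| ≤ p, |vy| ≥ 1, and uv^i xy^i z ∈ L for every i ≥ 0.
All symbols are a's, so only lengths matter: let k = |vy|, with 1 ≤ k ≤ |vxy| ≤ p < 2^p.

Take i = 2: |uv²xy²z| = 2^p + k, and 2^p < 2^p + k < 2^p + 2^p = 2^(p+1).
So the length lies strictly between consecutive powers of two and is not a power of 2; uv²xy²z ∉ L.

This contradicts the CFL pumping lemma, which requires uv^i xy^i z ∈ L for all i ≥ 0.
Hence L = {a^(2^n) : n ≥ 0} is not context-free. ∎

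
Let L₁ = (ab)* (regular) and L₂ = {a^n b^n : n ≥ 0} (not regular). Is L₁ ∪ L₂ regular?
No — L₁ ∪ L₂ is not regular.

Let U = (ab)* ∪ {a^n b^n}. If U were regular, then U ∩ aa*bb* would be regular (closure under intersection with a regular language). But (ab)* ∩ aa*bb* = {ab} and {a^n b^n} ∩ aa*bb* = {a^n b^n : n ≥ 1}, so U ∩ aa*bb* = {a^n b^n : n ≥ 1}, which is not regular. Hence U is not regular.

Note that the bare facts "L₁ regular, L₂ non-regular" do not settle the question by themselves: the closure of regular languages under ∪, ∩, complement and difference applies only when BOTH operands are regular. With a non-regular operand the result can come out regular or non-regular depending on the specific languages, so one has to work out L₁ ∪ L₂ for this particular pair, as above.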